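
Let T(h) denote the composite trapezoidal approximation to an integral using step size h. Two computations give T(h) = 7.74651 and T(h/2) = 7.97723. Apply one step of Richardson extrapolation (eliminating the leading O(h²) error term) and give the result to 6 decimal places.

R = (4·T(h/2) − T(h)) / 3 = (4·7.97723 − 7.74651)/3 = (24.16241)/3 = 8.054137.

8.054137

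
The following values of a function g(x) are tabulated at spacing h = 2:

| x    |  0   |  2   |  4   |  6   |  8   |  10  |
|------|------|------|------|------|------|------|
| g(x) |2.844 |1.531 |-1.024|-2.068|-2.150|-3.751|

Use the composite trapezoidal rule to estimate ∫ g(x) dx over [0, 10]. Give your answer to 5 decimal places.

h = 2, n = 5.
(h/2)·[y₀ + 2y₁ + 2y₂ + 2y₃ + 2y₄ + y₅] = 1·(-8.329) = -8.32900.

-8.32900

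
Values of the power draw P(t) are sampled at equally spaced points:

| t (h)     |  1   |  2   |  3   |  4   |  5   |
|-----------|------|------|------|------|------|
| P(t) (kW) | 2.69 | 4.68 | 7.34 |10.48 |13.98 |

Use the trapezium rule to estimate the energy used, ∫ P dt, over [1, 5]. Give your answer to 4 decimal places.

30.8350

h = 1, n = 4.
(h/2)·[y₀ + 2y₁ + 2y₂ + 2y₃ + y₄] = 0.5·(61.67) = 30.8350.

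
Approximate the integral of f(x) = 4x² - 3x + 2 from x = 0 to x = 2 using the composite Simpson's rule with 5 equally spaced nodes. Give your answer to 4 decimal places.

h = (2 − 0)/4 = 0.5.
Nodes x₀,…,x₄ = 0, 0.5, 1, 1.5, 2.
f(x) = 4x² - 3x + 2: f₀=2, f₁=1.5, f₂=3, f₃=6.5, f₄=12.
(h/3)·[f₀ + 4f₁ + 2f₂ + 4f₃ + f₄] = 0.166667·(52) = 8.6667.

8.6667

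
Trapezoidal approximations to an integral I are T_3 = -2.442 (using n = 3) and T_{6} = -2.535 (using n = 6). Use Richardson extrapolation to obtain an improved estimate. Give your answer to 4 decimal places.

-2.5660

R = (4·T_{6} − T_3) / 3 = (4·(-2.535) − (-2.442))/3 = (-7.698)/3 = -2.5660.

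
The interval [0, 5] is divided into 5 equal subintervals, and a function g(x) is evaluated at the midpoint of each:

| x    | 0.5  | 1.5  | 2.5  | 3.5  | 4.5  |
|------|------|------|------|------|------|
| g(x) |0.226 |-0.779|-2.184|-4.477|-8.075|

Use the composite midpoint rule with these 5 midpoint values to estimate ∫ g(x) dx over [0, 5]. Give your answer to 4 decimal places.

h = 1, n = 5.
h·[y(m₁) + y(m₂) + y(m₃) + y(m₄) + y(m₅)] = 1·(-15.289) = -15.2890.

-15.2890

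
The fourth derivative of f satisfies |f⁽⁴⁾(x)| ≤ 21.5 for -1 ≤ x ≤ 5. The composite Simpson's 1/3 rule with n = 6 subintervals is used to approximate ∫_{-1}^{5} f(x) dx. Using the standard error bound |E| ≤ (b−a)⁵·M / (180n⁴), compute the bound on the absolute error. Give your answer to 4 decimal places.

0.7167

|E| ≤ (6)⁵·21.5 / (180·6⁴) = 167184/233280 = 0.7167.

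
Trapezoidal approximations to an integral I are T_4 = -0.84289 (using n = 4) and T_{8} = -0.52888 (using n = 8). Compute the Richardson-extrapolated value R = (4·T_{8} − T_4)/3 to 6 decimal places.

-0.424210

R = (4·T_{8} − T_4) / 3 = (4·(-0.52888) − (-0.84289))/3 = (-1.27263)/3 = -0.424210.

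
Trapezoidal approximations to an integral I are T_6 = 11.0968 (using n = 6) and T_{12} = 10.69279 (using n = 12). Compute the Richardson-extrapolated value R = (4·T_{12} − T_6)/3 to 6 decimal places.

R = (4·T_{12} − T_6) / 3 = (4·10.69279 − 11.0968)/3 = (31.67436)/3 = 10.558120.

10.558120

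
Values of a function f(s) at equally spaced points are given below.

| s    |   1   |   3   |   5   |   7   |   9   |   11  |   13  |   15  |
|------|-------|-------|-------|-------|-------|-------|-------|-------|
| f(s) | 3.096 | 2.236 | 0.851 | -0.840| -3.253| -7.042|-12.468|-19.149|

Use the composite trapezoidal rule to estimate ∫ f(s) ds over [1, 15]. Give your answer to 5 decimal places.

-57.08500

h = 2, n = 7.
(h/2)·[y₀ + 2y₁ + 2y₂ + 2y₃ + 2y₄ + 2y₅ + 2y₆ + y₇] = 1·(-57.085) = -57.08500.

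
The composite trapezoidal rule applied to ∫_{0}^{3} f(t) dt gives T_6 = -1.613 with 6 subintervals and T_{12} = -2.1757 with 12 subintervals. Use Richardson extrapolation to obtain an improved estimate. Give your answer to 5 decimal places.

R = (4·T_{12} − T_6) / 3 = (4·(-2.1757) − (-1.613))/3 = (-7.0898)/3 = -2.36327.

-2.36327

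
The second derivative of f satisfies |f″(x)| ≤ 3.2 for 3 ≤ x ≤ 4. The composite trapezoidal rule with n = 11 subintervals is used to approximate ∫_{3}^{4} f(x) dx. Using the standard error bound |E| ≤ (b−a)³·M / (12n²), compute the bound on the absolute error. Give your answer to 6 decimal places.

|E| ≤ (1)³·3.2 / (12·11²) = 3.2/1452 = 0.002204.

0.002204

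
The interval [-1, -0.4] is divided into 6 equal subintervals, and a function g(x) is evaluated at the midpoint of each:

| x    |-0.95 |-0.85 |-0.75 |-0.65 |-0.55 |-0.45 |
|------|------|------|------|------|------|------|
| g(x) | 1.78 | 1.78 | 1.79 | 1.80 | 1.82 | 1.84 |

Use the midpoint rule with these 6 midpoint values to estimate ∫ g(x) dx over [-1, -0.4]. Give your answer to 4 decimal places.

h = 0.1, n = 6.
h·[y(m₁) + y(m₂) + y(m₃) + y(m₄) + y(m₅) + y(m₆)] = 0.1·(10.81) = 1.0810.

1.0810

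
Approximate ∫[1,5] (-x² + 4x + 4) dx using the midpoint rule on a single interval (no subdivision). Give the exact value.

28

M = (b−a)·f(3) = 4·(7) = 28.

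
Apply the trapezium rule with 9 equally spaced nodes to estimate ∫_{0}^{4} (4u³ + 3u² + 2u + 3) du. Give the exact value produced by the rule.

h = (4 − 0)/8 = 0.5.
Nodes u₀,…,u₈ = 0, 0.5, 1, 1.5, 2, 2.5, 3, 3.5, 4.
f(u) = 4u³ + 3u² + 2u + 3: f₀=3, f₁=5.25, f₂=12, f₃=26.25, f₄=51, f₅=89.25, f₆=144, f₇=218.25, f₈=315.
(h/2)·[f₀ + 2f₁ + 2f₂ + 2f₃ + 2f₄ + 2f₅ + 2f₆ + 2f₇ + f₈] = 0.25·(1410) = 352.5.

352.5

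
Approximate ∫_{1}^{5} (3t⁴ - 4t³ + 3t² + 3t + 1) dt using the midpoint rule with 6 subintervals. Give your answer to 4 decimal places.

h = (5 − 1)/6 = 0.666667.
Midpoints m₁,…,m₆ = 1.333333, 2, 2.666667, 3.333333, 4, 4.666667.
f(m₁)=10.333333, f(m₂)=35, f(m₃)=106.185185, f(m₄)=266.555556, f(m₅)=573, f(m₆)=1096.629630.
h·[f(m₁) + f(m₂) + f(m₃) + f(m₄) + f(m₅) + f(m₆)] = 0.666667·(2087.703704) = 1391.8025.

1391.8025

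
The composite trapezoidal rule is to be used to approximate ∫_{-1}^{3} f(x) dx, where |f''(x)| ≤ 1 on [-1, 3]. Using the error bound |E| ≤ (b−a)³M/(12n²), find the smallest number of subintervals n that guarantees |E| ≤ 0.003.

43

Need 64/(12n²) ≤ 0.003.
n² ≥ 64/(12·0.003) = 1777.78 ⇒ n ≥ 42.1637, so the smallest n is 43.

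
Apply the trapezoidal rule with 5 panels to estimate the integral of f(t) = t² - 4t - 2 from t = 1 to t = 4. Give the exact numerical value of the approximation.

h = (4 − 1)/5 = 0.6.
Nodes t₀,…,t₅ = 1, 1.6, 2.2, 2.8, 3.4, 4.
f(t) = t² - 4t - 2: f₀=-5, f₁=-5.84, f₂=-5.96, f₃=-5.36, f₄=-4.04, f₅=-2.
(h/2)·[f₀ + 2f₁ + 2f₂ + 2f₃ + 2f₄ + f₅] = 0.3·(-49.4) = -14.82.

-14.82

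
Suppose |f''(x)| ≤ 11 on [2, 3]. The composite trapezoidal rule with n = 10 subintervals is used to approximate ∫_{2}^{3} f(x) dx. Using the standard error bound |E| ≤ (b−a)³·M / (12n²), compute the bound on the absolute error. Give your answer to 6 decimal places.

0.009167

|E| ≤ (1)³·11 / (12·10²) = 11/1200 = 0.009167.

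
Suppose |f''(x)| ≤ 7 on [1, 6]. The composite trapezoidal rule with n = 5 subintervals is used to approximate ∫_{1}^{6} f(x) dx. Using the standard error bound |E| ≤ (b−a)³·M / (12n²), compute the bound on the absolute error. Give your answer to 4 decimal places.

|E| ≤ (5)³·7 / (12·5²) = 875/300 = 2.9167.

2.9167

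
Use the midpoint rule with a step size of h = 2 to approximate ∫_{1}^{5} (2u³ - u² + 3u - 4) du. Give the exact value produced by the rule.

h = (5 − 1)/2 = 2.
Midpoints m₁,…,m₂ = 2, 4.
f(m₁)=14, f(m₂)=120.
h·[f(m₁) + f(m₂)] = 2·(134) = 268.

268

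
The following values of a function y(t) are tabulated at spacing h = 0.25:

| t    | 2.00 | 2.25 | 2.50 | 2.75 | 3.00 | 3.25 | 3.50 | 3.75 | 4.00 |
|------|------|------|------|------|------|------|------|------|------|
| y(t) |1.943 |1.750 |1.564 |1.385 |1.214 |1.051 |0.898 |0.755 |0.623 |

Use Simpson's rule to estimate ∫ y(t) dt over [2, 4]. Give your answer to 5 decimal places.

h = 0.25, n = 8.
(h/3)·[y₀ + 4y₁ + 2y₂ + 4y₃ + 2y₄ + 4y₅ + 2y₆ + 4y₇ + y₈] = 0.083333·(29.682) = 2.47350.

2.47350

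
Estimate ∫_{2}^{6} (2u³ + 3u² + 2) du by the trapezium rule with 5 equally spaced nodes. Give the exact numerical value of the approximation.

h = (6 − 2)/4 = 1.
Nodes u₀,…,u₄ = 2, 3, 4, 5, 6.
f(u) = 2u³ + 3u² + 2: f₀=30, f₁=83, f₂=178, f₃=327, f₄=542.
(h/2)·[f₀ + 2f₁ + 2f₂ + 2f₃ + f₄] = 0.5·(1748) = 874.

874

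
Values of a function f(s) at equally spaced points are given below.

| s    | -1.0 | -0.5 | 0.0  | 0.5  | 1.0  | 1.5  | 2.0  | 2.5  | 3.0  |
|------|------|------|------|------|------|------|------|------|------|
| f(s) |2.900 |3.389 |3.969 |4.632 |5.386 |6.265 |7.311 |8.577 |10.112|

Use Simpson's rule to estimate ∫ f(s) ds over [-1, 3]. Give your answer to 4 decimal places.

22.9660

h = 0.5, n = 8.
(h/3)·[y₀ + 4y₁ + 2y₂ + 4y₃ + 2y₄ + 4y₅ + 2y₆ + 4y₇ + y₈] = 0.166667·(137.796) = 22.9660.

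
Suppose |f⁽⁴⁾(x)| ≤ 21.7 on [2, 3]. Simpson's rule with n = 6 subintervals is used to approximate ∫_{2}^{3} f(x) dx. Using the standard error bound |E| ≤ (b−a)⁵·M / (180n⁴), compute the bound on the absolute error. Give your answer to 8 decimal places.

|E| ≤ (1)⁵·21.7 / (180·6⁴) = 21.7/233280 = 0.00009302.

0.00009302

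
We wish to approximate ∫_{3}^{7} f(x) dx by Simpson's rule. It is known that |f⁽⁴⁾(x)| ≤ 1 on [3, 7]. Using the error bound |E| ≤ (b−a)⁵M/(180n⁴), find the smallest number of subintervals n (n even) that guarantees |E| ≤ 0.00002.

24

Need 1024/(180n⁴) ≤ 0.00002.
n⁴ ≥ 1024/(180·0.00002) = 284444 ⇒ n ≥ 23.0940, so the smallest even n is 24. (n must be even for Simpson's rule.)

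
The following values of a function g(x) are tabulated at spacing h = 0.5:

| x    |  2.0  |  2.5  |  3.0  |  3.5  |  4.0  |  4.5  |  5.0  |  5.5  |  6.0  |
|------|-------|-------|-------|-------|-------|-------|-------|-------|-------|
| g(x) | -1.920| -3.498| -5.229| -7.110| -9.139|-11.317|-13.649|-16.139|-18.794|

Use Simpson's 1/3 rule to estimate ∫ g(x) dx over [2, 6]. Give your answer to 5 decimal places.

-38.16733

h = 0.5, n = 8.
(h/3)·[y₀ + 4y₁ + 2y₂ + 4y₃ + 2y₄ + 4y₅ + 2y₆ + 4y₇ + y₈] = 0.166667·(-229.004) = -38.16733.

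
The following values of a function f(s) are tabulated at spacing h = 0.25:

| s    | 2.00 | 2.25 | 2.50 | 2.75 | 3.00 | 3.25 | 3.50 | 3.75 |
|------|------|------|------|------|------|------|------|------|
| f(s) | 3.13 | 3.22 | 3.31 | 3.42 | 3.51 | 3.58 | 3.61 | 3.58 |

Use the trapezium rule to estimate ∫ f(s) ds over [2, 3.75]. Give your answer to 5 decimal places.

h = 0.25, n = 7.
(h/2)·[y₀ + 2y₁ + 2y₂ + 2y₃ + 2y₄ + 2y₅ + 2y₆ + y₇] = 0.125·(48.01) = 6.00125.

6.00125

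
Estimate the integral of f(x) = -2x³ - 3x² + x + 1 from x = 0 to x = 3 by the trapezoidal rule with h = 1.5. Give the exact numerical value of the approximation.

h = (3 − 0)/2 = 1.5.
Nodes x₀,…,x₂ = 0, 1.5, 3.
f(x) = -2x³ - 3x² + x + 1: f₀=1, f₁=-11, f₂=-77.
(h/2)·[f₀ + 2f₁ + f₂] = 0.75·(-98) = -73.5.

-73.5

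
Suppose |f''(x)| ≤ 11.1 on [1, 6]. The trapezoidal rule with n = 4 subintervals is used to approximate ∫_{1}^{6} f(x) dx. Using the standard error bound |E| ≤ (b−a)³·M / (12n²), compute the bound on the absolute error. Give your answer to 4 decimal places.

|E| ≤ (5)³·11.1 / (12·4²) = 1387.5/192 = 7.2266.

7.2266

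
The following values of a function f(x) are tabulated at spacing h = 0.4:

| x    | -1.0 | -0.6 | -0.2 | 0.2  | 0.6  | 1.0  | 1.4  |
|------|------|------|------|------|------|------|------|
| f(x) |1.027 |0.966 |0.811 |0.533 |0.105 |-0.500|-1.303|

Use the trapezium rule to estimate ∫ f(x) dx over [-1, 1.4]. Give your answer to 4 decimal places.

0.7108

h = 0.4, n = 6.
(h/2)·[y₀ + 2y₁ + 2y₂ + 2y₃ + 2y₄ + 2y₅ + y₆] = 0.2·(3.554) = 0.7108.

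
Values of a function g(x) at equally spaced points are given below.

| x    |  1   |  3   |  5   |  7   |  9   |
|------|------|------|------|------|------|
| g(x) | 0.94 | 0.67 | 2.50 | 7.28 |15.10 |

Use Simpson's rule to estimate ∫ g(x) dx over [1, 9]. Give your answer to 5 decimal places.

h = 2, n = 4.
(h/3)·[y₀ + 4y₁ + 2y₂ + 4y₃ + y₄] = 0.666667·(52.84) = 35.22667.

35.22667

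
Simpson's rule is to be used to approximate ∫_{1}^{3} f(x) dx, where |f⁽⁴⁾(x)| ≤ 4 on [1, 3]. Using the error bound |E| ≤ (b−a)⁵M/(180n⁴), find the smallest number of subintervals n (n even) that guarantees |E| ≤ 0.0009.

Need 128/(180n⁴) ≤ 0.0009.
n⁴ ≥ 128/(180·0.0009) = 790.123 ⇒ n ≥ 5.3018, so the smallest even n is 6. (n must be even for Simpson's rule.)

6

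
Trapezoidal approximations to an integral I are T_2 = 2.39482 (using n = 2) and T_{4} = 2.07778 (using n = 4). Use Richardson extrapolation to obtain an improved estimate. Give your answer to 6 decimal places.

R = (4·T_{4} − T_2) / 3 = (4·2.07778 − 2.39482)/3 = (5.91630)/3 = 1.972100.

1.972100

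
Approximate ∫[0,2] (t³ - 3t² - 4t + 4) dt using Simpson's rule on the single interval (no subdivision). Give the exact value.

S = (b−a)/6 · [f(0) + 4f(1) + f(2)] = 0.333333·[4 + 4·(-2) + (-8)] = -4.

-4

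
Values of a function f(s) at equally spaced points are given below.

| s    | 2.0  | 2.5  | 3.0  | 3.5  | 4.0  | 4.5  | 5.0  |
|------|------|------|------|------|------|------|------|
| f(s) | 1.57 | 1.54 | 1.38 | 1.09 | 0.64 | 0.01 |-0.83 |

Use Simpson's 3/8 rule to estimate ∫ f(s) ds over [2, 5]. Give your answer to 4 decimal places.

h = 0.5, n = 6.
(3h/8)·[y₀ + 3y₁ + 3y₂ + 2y₃ + 3y₄ + 3y₅ + y₆] = 0.1875·(13.63) = 2.5556.

2.5556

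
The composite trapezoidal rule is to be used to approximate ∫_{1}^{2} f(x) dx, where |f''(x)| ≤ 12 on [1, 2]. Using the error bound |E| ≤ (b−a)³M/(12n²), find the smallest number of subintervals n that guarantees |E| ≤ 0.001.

32

Need 12/(12n²) ≤ 0.001.
n² ≥ 12/(12·0.001) = 1000 ⇒ n ≥ 31.6228, so the smallest n is 32.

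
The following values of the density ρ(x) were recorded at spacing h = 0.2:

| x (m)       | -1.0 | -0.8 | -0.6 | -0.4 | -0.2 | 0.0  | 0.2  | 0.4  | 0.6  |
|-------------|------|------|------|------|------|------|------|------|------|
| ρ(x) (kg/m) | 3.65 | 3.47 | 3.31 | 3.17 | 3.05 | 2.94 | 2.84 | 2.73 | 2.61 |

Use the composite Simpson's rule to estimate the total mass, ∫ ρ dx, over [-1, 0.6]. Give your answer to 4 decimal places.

h = 0.2, n = 8.
(h/3)·[y₀ + 4y₁ + 2y₂ + 4y₃ + 2y₄ + 4y₅ + 2y₆ + 4y₇ + y₈] = 0.066667·(73.90) = 4.9267.

4.9267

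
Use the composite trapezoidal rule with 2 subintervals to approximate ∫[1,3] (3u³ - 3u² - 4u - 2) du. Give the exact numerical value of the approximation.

h = (3 − 1)/2 = 1.
Nodes u₀,…,u₂ = 1, 2, 3.
f(u) = 3u³ - 3u² - 4u - 2: f₀=-6, f₁=2, f₂=40.
(h/2)·[f₀ + 2f₁ + f₂] = 0.5·(38) = 19.

19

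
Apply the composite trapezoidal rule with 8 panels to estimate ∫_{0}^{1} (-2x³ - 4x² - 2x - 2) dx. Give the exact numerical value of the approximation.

-4.8515625

h = (1 − 0)/8 = 0.125.
Nodes x₀,…,x₈ = 0, 0.125, 0.25, 0.375, 0.5, 0.625, 0.75, 0.875, 1.
f(x) = -2x³ - 4x² - 2x - 2: f₀=-2, f₁=-2.31640625, f₂=-2.78125, f₃=-3.41796875, f₄=-4.25, f₅=-5.30078125, f₆=-6.59375, f₇=-8.15234375, f₈=-10.
(h/2)·[f₀ + 2f₁ + 2f₂ + 2f₃ + 2f₄ + 2f₅ + 2f₆ + 2f₇ + f₈] = 0.0625·(-77.625) = -4.8515625.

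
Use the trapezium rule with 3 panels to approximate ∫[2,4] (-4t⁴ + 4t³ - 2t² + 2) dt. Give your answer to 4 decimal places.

-615.0288

h = (4 − 2)/3 = 0.666667.
Nodes t₀,…,t₃ = 2, 2.666667, 3.333333, 4.
f(t) = -4t⁴ + 4t³ - 2t² + 2: f₀=-38, f₁=-138.641975, f₂=-365.901235, f₃=-798.
(h/2)·[f₀ + 2f₁ + 2f₂ + f₃] = 0.333333·(-1845.086420) = -615.0288.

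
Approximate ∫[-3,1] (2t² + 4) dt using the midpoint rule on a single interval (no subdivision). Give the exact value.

M = (b−a)·f(-1) = 4·(6) = 24.

24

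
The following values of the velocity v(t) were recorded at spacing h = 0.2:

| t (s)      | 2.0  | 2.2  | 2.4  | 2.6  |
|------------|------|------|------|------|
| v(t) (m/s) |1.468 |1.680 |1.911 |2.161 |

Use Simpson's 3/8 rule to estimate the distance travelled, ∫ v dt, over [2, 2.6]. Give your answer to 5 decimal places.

1.08015

h = 0.2, n = 3.
(3h/8)·[y₀ + 3y₁ + 3y₂ + y₃] = 0.075·(14.402) = 1.08015.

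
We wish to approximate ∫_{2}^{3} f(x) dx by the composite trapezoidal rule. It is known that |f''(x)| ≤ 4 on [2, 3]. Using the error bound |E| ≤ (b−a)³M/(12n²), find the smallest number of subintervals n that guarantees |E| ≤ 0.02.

Need 4/(12n²) ≤ 0.02.
n² ≥ 4/(12·0.02) = 16.6667 ⇒ n ≥ 4.0825, so the smallest n is 5.

5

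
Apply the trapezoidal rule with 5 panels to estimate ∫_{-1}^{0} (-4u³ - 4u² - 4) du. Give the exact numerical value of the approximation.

h = (0 − (-1))/5 = 0.2.
Nodes u₀,…,u₅ = -1, -0.8, -0.6, -0.4, -0.2, 0.
f(u) = -4u³ - 4u² - 4: f₀=-4, f₁=-4.512, f₂=-4.576, f₃=-4.384, f₄=-4.128, f₅=-4.
(h/2)·[f₀ + 2f₁ + 2f₂ + 2f₃ + 2f₄ + f₅] = 0.1·(-43.2) = -4.32.

-4.32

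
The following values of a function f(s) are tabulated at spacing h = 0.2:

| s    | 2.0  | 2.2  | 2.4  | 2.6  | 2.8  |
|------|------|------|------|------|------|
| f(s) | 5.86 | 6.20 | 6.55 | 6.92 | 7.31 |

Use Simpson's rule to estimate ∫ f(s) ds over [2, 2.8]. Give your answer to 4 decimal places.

5.2500

h = 0.2, n = 4.
(h/3)·[y₀ + 4y₁ + 2y₂ + 4y₃ + y₄] = 0.066667·(78.75) = 5.2500.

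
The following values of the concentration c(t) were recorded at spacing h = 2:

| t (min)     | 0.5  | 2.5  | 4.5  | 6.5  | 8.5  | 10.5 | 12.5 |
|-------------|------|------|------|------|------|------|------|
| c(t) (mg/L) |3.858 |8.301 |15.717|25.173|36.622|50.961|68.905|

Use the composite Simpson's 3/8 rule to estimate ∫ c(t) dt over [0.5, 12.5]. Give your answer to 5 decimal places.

343.43400

h = 2, n = 6.
(3h/8)·[y₀ + 3y₁ + 3y₂ + 2y₃ + 3y₄ + 3y₅ + y₆] = 0.75·(457.912) = 343.43400.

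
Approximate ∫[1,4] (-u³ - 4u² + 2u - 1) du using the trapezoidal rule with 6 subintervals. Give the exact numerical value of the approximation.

h = (4 − 1)/6 = 0.5.
Nodes u₀,…,u₆ = 1, 1.5, 2, 2.5, 3, 3.5, 4.
f(u) = -u³ - 4u² + 2u - 1: f₀=-4, f₁=-10.375, f₂=-21, f₃=-36.625, f₄=-58, f₅=-85.875, f₆=-121.
(h/2)·[f₀ + 2f₁ + 2f₂ + 2f₃ + 2f₄ + 2f₅ + f₆] = 0.25·(-548.75) = -137.1875.

-137.1875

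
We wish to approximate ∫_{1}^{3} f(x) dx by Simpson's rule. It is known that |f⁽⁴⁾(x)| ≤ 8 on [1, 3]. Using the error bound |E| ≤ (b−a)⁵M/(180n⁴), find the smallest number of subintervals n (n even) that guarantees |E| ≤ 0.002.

6

Need 256/(180n⁴) ≤ 0.002.
n⁴ ≥ 256/(180·0.002) = 711.111 ⇒ n ≥ 5.1640, so the smallest even n is 6. (n must be even for Simpson's rule.)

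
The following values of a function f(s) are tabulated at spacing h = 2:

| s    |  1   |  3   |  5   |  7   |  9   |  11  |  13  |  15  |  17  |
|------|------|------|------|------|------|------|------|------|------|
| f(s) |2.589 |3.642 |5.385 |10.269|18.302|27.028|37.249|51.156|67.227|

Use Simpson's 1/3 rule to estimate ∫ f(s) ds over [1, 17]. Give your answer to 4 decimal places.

373.3787

h = 2, n = 8.
(h/3)·[y₀ + 4y₁ + 2y₂ + 4y₃ + 2y₄ + 4y₅ + 2y₆ + 4y₇ + y₈] = 0.666667·(560.068) = 373.3787.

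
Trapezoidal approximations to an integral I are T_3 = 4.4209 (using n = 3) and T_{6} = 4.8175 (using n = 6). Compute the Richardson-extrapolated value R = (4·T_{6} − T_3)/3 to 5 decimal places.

R = (4·T_{6} − T_3) / 3 = (4·4.8175 − 4.4209)/3 = (14.8491)/3 = 4.94970.

4.94970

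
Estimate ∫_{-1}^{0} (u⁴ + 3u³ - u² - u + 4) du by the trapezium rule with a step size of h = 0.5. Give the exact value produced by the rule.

3.46875

h = (0 − (-1))/2 = 0.5.
Nodes u₀,…,u₂ = -1, -0.5, 0.
f(u) = u⁴ + 3u³ - u² - u + 4: f₀=2, f₁=3.9375, f₂=4.
(h/2)·[f₀ + 2f₁ + f₂] = 0.25·(13.875) = 3.46875.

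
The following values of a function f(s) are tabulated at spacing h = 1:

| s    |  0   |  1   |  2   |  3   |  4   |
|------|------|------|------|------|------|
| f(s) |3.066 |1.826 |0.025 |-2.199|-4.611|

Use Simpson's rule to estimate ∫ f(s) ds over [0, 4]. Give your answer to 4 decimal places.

h = 1, n = 4.
(h/3)·[y₀ + 4y₁ + 2y₂ + 4y₃ + y₄] = 0.333333·(-2.987) = -0.9957.

-0.9957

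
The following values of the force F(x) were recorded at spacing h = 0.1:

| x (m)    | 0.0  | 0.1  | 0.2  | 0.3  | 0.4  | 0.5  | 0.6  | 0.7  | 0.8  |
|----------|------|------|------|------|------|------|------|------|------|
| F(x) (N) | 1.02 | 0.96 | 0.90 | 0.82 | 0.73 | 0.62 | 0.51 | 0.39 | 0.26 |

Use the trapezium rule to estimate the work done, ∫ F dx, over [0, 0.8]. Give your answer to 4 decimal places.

h = 0.1, n = 8.
(h/2)·[y₀ + 2y₁ + 2y₂ + 2y₃ + 2y₄ + 2y₅ + 2y₆ + 2y₇ + y₈] = 0.05·(11.14) = 0.5570.

0.5570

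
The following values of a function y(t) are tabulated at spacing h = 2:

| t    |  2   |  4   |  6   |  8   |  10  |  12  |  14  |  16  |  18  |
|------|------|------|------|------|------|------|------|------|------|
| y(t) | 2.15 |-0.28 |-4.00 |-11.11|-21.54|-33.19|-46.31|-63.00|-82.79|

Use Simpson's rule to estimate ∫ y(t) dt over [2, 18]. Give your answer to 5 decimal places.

h = 2, n = 8.
(h/3)·[y₀ + 4y₁ + 2y₂ + 4y₃ + 2y₄ + 4y₅ + 2y₆ + 4y₇ + y₈] = 0.666667·(-654.66) = -436.44000.

-436.44000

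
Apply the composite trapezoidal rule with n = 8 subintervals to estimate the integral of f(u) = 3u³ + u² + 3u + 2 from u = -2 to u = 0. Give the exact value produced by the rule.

-11.5

h = (0 − (-2))/8 = 0.25.
Nodes u₀,…,u₈ = -2, -1.75, -1.5, -1.25, -1, -0.75, -0.5, -0.25, 0.
f(u) = 3u³ + u² + 3u + 2: f₀=-24, f₁=-16.265625, f₂=-10.375, f₃=-6.046875, f₄=-3, f₅=-0.953125, f₆=0.375, f₇=1.265625, f₈=2.
(h/2)·[f₀ + 2f₁ + 2f₂ + 2f₃ + 2f₄ + 2f₅ + 2f₆ + 2f₇ + f₈] = 0.125·(-92) = -11.5.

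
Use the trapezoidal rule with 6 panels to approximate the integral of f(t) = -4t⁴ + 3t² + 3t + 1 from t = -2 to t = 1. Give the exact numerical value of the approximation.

h = (1 − (-2))/6 = 0.5.
Nodes t₀,…,t₆ = -2, -1.5, -1, -0.5, 0, 0.5, 1.
f(t) = -4t⁴ + 3t² + 3t + 1: f₀=-57, f₁=-17, f₂=-3, f₃=0, f₄=1, f₅=3, f₆=3.
(h/2)·[f₀ + 2f₁ + 2f₂ + 2f₃ + 2f₄ + 2f₅ + f₆] = 0.25·(-86) = -21.5.

-21.5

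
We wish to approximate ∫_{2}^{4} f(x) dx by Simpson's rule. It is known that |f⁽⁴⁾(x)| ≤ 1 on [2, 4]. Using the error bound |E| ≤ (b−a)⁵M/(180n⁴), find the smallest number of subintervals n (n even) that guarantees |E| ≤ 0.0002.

6

Need 32/(180n⁴) ≤ 0.0002.
n⁴ ≥ 32/(180·0.0002) = 888.889 ⇒ n ≥ 5.4602, so the smallest even n is 6. (n must be even for Simpson's rule.)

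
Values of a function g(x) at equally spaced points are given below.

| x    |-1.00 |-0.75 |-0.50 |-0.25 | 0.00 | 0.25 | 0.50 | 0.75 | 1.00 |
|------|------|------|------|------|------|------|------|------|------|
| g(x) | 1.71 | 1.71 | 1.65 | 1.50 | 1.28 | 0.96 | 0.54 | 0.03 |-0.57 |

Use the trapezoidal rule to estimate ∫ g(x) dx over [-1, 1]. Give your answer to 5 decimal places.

2.06000

h = 0.25, n = 8.
(h/2)·[y₀ + 2y₁ + 2y₂ + 2y₃ + 2y₄ + 2y₅ + 2y₆ + 2y₇ + y₈] = 0.125·(16.48) = 2.06000.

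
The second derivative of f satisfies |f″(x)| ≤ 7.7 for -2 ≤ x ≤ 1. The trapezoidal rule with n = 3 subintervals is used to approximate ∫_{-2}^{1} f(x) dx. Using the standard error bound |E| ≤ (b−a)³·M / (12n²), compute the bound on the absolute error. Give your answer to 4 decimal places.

|E| ≤ (3)³·7.7 / (12·3²) = 207.9/108 = 1.9250.

1.9250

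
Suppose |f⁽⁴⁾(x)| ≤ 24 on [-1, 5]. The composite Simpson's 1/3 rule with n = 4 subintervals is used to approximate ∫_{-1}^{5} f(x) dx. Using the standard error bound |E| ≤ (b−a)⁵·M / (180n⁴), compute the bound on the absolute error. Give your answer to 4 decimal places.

4.0500

|E| ≤ (6)⁵·24 / (180·4⁴) = 186624/46080 = 4.0500.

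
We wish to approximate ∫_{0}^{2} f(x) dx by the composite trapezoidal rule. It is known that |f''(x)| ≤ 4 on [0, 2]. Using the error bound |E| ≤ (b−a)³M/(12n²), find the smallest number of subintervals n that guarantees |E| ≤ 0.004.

Need 32/(12n²) ≤ 0.004.
n² ≥ 32/(12·0.004) = 666.667 ⇒ n ≥ 25.8199, so the smallest n is 26.

26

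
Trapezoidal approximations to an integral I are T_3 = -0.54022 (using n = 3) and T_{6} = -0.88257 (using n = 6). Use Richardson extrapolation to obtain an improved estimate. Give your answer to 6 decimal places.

-0.996687

R = (4·T_{6} − T_3) / 3 = (4·(-0.88257) − (-0.54022))/3 = (-2.99006)/3 = -0.996687.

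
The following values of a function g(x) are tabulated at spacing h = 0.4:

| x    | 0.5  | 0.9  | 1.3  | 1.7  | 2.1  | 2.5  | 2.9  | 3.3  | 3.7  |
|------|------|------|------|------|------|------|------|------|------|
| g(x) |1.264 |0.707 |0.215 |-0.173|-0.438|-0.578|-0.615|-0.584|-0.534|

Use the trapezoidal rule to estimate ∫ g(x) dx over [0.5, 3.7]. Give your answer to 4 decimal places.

h = 0.4, n = 8.
(h/2)·[y₀ + 2y₁ + 2y₂ + 2y₃ + 2y₄ + 2y₅ + 2y₆ + 2y₇ + y₈] = 0.2·(-2.202) = -0.4404.

-0.4404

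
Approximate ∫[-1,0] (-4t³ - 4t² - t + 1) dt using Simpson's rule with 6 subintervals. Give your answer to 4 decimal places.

h = (0 − (-1))/6 = 0.166667.
Nodes t₀,…,t₆ = -1, -0.833333, -0.666667, -0.5, -0.333333, -0.166667, 0.
f(t) = -4t³ - 4t² - t + 1: f₀=2, f₁=1.370370, f₂=1.074074, f₃=1, f₄=1.037037, f₅=1.074074, f₆=1.
(h/3)·[f₀ + 4f₁ + 2f₂ + 4f₃ + 2f₄ + 4f₅ + f₆] = 0.055556·(21) = 1.1667.

1.1667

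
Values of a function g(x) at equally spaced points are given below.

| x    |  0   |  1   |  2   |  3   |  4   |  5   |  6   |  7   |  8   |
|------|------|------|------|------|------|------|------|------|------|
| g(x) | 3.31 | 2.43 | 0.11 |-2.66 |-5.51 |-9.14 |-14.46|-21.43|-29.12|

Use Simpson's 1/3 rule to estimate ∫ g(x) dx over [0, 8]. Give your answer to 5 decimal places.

-62.91000

h = 1, n = 8.
(h/3)·[y₀ + 4y₁ + 2y₂ + 4y₃ + 2y₄ + 4y₅ + 2y₆ + 4y₇ + y₈] = 0.333333·(-188.73) = -62.91000.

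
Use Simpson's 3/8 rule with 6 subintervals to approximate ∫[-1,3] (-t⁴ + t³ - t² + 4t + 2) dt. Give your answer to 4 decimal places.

h = (3 − (-1))/6 = 0.666667.
Nodes t₀,…,t₆ = -1, -0.333333, 0.333333, 1, 1.666667, 2.333333, 3.
f(t) = -t⁴ + t³ - t² + 4t + 2: f₀=-5, f₁=0.506173, f₂=3.246914, f₃=5, f₄=2.802469, f₅=-11.049383, f₆=-49.
(3h/8)·[f₀ + 3f₁ + 3f₂ + 2f₃ + 3f₄ + 3f₅ + f₆] = 0.25·(-57.481481) = -14.3704.

-14.3704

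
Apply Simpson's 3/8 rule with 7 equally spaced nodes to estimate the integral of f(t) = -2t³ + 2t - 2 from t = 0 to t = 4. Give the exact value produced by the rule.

-120

h = (4 − 0)/6 = 0.666667.
Nodes t₀,…,t₆ = 0, 0.666667, 1.333333, 2, 2.666667, 3.333333, 4.
f(t) = -2t³ + 2t - 2: f₀=-2, f₁=-1.259259, f₂=-4.074074, f₃=-14, f₄=-34.592593, f₅=-69.407407, f₆=-122.
(3h/8)·[f₀ + 3f₁ + 3f₂ + 2f₃ + 3f₄ + 3f₅ + f₆] = 0.25·(-480) = -120.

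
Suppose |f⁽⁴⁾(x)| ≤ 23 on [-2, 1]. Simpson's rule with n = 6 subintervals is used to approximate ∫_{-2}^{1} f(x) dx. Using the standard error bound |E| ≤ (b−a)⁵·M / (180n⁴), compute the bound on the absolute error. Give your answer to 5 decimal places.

0.02396

|E| ≤ (3)⁵·23 / (180·6⁴) = 5589/233280 = 0.02396.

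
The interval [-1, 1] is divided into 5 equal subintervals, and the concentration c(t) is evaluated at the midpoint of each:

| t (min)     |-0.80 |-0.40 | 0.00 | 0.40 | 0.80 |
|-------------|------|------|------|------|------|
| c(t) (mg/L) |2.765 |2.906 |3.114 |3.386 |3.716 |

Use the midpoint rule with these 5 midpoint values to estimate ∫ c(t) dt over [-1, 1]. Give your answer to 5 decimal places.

h = 0.4, n = 5.
h·[y(m₁) + y(m₂) + y(m₃) + y(m₄) + y(m₅)] = 0.4·(15.887) = 6.35480.

6.35480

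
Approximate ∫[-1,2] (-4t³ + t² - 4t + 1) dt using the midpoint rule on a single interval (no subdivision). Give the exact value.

M = (b−a)·f(0.5) = 3·(-1.25) = -3.75.

-3.75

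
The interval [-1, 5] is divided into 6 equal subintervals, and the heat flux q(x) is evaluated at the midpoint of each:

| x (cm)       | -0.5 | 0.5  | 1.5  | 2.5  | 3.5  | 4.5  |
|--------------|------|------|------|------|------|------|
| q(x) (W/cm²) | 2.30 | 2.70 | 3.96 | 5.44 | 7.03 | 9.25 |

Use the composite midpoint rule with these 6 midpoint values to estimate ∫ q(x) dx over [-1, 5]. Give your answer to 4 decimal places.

h = 1, n = 6.
h·[y(m₁) + y(m₂) + y(m₃) + y(m₄) + y(m₅) + y(m₆)] = 1·(30.68) = 30.6800.

30.6800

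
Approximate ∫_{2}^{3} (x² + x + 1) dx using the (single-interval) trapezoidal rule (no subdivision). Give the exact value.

10

T = (b−a)/2 · [f(2) + f(3)] = 0.5·[7 + 13] = 10.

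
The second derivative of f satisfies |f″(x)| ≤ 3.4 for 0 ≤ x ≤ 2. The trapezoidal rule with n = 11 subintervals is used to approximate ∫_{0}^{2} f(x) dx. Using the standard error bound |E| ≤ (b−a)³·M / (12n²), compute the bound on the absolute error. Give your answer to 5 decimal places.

|E| ≤ (2)³·3.4 / (12·11²) = 27.2/1452 = 0.01873.

0.01873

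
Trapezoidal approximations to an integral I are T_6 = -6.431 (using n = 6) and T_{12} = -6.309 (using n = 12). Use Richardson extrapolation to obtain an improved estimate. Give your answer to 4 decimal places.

-6.2683

R = (4·T_{12} − T_6) / 3 = (4·(-6.309) − (-6.431))/3 = (-18.805)/3 = -6.2683.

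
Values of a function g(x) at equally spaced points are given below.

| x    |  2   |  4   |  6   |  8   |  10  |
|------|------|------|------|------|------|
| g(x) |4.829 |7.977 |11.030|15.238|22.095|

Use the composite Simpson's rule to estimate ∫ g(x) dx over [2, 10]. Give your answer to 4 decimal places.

94.5627

h = 2, n = 4.
(h/3)·[y₀ + 4y₁ + 2y₂ + 4y₃ + y₄] = 0.666667·(141.844) = 94.5627.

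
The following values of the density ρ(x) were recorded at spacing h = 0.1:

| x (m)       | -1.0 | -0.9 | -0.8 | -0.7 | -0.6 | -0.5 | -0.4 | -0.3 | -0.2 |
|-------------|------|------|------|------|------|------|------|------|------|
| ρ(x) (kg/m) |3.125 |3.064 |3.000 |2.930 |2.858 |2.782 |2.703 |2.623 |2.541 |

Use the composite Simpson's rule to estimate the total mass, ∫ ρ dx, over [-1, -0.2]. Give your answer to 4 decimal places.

h = 0.1, n = 8.
(h/3)·[y₀ + 4y₁ + 2y₂ + 4y₃ + 2y₄ + 4y₅ + 2y₆ + 4y₇ + y₈] = 0.033333·(68.384) = 2.2795.

2.2795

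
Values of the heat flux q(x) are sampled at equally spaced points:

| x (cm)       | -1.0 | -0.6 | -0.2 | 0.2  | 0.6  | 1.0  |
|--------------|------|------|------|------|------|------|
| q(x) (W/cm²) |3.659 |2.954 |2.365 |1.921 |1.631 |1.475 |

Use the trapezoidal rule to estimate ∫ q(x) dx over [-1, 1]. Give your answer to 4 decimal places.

h = 0.4, n = 5.
(h/2)·[y₀ + 2y₁ + 2y₂ + 2y₃ + 2y₄ + y₅] = 0.2·(22.876) = 4.5752.

4.5752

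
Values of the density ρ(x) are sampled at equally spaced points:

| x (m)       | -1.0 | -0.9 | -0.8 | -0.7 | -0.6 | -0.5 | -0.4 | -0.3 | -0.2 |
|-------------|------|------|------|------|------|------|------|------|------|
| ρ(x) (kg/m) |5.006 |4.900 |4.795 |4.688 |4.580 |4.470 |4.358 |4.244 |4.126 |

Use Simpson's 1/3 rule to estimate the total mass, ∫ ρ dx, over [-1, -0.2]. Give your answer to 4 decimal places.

3.6602

h = 0.1, n = 8.
(h/3)·[y₀ + 4y₁ + 2y₂ + 4y₃ + 2y₄ + 4y₅ + 2y₆ + 4y₇ + y₈] = 0.033333·(109.806) = 3.6602.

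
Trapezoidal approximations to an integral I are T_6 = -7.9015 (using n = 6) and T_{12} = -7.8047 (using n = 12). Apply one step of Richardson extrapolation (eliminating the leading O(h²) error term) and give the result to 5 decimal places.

R = (4·T_{12} − T_6) / 3 = (4·(-7.8047) − (-7.9015))/3 = (-23.3173)/3 = -7.77243.

-7.77243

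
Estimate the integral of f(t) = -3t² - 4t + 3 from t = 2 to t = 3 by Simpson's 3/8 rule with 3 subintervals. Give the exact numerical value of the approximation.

h = (3 − 2)/3 = 0.333333.
Nodes t₀,…,t₃ = 2, 2.333333, 2.666667, 3.
f(t) = -3t² - 4t + 3: f₀=-17, f₁=-22.666667, f₂=-29, f₃=-36.
(3h/8)·[f₀ + 3f₁ + 3f₂ + f₃] = 0.125·(-208) = -26.

-26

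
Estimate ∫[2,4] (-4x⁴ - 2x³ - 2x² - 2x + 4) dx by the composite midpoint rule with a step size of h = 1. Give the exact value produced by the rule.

-914.5

h = (4 − 2)/2 = 1.
Midpoints m₁,…,m₂ = 2.5, 3.5.
f(m₁)=-201, f(m₂)=-713.5.
h·[f(m₁) + f(m₂)] = 1·(-914.5) = -914.5.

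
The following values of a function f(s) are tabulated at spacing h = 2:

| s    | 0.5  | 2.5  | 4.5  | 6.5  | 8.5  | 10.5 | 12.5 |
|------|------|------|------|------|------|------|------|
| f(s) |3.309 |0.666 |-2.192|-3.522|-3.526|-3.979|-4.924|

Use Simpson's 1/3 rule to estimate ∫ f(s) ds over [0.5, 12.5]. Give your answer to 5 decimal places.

h = 2, n = 6.
(h/3)·[y₀ + 4y₁ + 2y₂ + 4y₃ + 2y₄ + 4y₅ + y₆] = 0.666667·(-40.391) = -26.92733.

-26.92733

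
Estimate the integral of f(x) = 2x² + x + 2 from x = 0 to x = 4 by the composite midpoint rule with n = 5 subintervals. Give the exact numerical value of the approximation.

58.24

h = (4 − 0)/5 = 0.8.
Midpoints m₁,…,m₅ = 0.4, 1.2, 2, 2.8, 3.6.
f(m₁)=2.72, f(m₂)=6.08, f(m₃)=12, f(m₄)=20.48, f(m₅)=31.52.
h·[f(m₁) + f(m₂) + f(m₃) + f(m₄) + f(m₅)] = 0.8·(72.8) = 58.24.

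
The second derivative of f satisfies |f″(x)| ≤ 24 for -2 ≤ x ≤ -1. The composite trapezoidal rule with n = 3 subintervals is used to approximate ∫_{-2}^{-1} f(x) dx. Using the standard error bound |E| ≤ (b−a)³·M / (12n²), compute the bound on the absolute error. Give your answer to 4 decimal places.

|E| ≤ (1)³·24 / (12·3²) = 24/108 = 0.2222.

0.2222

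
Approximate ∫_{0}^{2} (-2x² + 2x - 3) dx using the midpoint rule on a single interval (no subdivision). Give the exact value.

M = (b−a)·f(1) = 2·(-3) = -6.

-6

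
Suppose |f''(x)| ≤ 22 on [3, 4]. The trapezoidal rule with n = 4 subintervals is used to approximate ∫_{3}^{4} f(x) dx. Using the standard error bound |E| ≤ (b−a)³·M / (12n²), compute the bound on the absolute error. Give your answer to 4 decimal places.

|E| ≤ (1)³·22 / (12·4²) = 22/192 = 0.1146.

0.1146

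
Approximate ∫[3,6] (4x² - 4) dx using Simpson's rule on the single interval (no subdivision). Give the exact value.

S = (b−a)/6 · [f(3) + 4f(4.5) + f(6)] = 0.5·[32 + 4·77 + 140] = 240.

240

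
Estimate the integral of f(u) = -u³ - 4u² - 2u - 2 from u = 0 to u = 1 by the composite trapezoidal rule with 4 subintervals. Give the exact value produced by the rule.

h = (1 − 0)/4 = 0.25.
Nodes u₀,…,u₄ = 0, 0.25, 0.5, 0.75, 1.
f(u) = -u³ - 4u² - 2u - 2: f₀=-2, f₁=-2.765625, f₂=-4.125, f₃=-6.171875, f₄=-9.
(h/2)·[f₀ + 2f₁ + 2f₂ + 2f₃ + f₄] = 0.125·(-37.125) = -4.640625.

-4.640625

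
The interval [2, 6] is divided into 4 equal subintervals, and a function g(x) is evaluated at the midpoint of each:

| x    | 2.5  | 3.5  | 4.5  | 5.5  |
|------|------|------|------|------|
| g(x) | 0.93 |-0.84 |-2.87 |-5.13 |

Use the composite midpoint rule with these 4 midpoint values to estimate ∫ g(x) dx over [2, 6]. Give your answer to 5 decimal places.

h = 1, n = 4.
h·[y(m₁) + y(m₂) + y(m₃) + y(m₄)] = 1·(-7.91) = -7.91000.

-7.91000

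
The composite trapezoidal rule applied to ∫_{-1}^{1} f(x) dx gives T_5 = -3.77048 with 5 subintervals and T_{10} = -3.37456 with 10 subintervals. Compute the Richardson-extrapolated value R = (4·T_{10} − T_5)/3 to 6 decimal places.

-3.242587

R = (4·T_{10} − T_5) / 3 = (4·(-3.37456) − (-3.77048))/3 = (-9.72776)/3 = -3.242587.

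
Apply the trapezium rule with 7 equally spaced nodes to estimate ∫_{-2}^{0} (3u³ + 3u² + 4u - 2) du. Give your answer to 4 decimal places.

h = (0 − (-2))/6 = 0.333333.
Nodes u₀,…,u₆ = -2, -1.666667, -1.333333, -1, -0.666667, -0.333333, 0.
f(u) = 3u³ + 3u² + 4u - 2: f₀=-22, f₁=-14.222222, f₂=-9.111111, f₃=-6, f₄=-4.222222, f₅=-3.111111, f₆=-2.
(h/2)·[f₀ + 2f₁ + 2f₂ + 2f₃ + 2f₄ + 2f₅ + f₆] = 0.166667·(-97.333333) = -16.2222.

-16.2222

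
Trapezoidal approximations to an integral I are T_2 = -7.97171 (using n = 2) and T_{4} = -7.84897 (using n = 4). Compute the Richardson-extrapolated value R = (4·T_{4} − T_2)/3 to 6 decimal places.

R = (4·T_{4} − T_2) / 3 = (4·(-7.84897) − (-7.97171))/3 = (-23.42417)/3 = -7.808057.

-7.808057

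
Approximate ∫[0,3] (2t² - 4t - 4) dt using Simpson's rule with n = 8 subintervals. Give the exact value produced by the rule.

-12

h = (3 − 0)/8 = 0.375.
Nodes t₀,…,t₈ = 0, 0.375, 0.75, 1.125, 1.5, 1.875, 2.25, 2.625, 3.
f(t) = 2t² - 4t - 4: f₀=-4, f₁=-5.21875, f₂=-5.875, f₃=-5.96875, f₄=-5.5, f₅=-4.46875, f₆=-2.875, f₇=-0.71875, f₈=2.
(h/3)·[f₀ + 4f₁ + 2f₂ + 4f₃ + 2f₄ + 4f₅ + 2f₆ + 4f₇ + f₈] = 0.125·(-96) = -12.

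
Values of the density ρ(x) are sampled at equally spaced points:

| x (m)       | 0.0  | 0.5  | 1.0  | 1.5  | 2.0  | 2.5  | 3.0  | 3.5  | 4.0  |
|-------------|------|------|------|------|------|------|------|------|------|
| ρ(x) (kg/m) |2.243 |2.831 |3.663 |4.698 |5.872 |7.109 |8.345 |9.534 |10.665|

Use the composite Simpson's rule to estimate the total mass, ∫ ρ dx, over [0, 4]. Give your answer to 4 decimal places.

24.2260

h = 0.5, n = 8.
(h/3)·[y₀ + 4y₁ + 2y₂ + 4y₃ + 2y₄ + 4y₅ + 2y₆ + 4y₇ + y₈] = 0.166667·(145.356) = 24.2260.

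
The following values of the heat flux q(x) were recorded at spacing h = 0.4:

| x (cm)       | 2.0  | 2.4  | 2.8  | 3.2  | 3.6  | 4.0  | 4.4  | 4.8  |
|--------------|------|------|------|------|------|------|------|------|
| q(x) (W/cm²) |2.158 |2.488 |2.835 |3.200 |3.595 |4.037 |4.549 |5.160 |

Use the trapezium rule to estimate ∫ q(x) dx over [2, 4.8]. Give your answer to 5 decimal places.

h = 0.4, n = 7.
(h/2)·[y₀ + 2y₁ + 2y₂ + 2y₃ + 2y₄ + 2y₅ + 2y₆ + y₇] = 0.2·(48.726) = 9.74520.

9.74520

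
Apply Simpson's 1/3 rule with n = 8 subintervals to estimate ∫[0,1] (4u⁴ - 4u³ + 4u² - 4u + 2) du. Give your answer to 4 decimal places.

h = (1 − 0)/8 = 0.125.
Nodes u₀,…,u₈ = 0, 0.125, 0.25, 0.375, 0.5, 0.625, 0.75, 0.875, 1.
f(u) = 4u⁴ - 4u³ + 4u² - 4u + 2: f₀=2, f₁=1.5556640625, f₂=1.203125, f₃=0.9306640625, f₄=0.75, f₅=0.6962890625, f₆=0.828125, f₇=1.2275390625, f₈=2.
(h/3)·[f₀ + 4f₁ + 2f₂ + 4f₃ + 2f₄ + 4f₅ + 2f₆ + 4f₇ + f₈] = 0.041667·(27.203125) = 1.1335.

1.1335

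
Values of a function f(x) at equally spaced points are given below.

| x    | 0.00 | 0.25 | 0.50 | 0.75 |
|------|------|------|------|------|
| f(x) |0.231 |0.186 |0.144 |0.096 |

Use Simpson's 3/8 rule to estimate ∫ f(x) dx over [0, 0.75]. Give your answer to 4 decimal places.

h = 0.25, n = 3.
(3h/8)·[y₀ + 3y₁ + 3y₂ + y₃] = 0.09375·(1.317) = 0.1235.

0.1235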